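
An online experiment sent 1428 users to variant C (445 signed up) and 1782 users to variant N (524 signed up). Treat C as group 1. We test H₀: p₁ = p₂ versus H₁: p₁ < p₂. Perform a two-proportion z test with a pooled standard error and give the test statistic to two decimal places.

p̂₁ = 445/1428 ≈ 0.31162, p̂₂ = 524/1782 ≈ 0.29405.
Pooled p̂ = (445+524)/(1428+1782) = 969/3210 = 0.30187.
SE = √(p̂(1−p̂)(1/n₁+1/n₂)) = √(0.30187·0.69813·0.00126145) = √(0.000265843) = 0.01630.
z = (0.31162 − 0.29405)/0.01630 = 0.01757/0.01630 = 1.08.

z = 1.08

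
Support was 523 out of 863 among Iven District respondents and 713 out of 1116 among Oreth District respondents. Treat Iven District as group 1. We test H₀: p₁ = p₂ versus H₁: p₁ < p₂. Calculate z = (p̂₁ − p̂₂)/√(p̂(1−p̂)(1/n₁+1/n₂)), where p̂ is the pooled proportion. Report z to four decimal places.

p̂₁ = 523/863 ≈ 0.606025, p̂₂ = 713/1116 ≈ 0.638889.
Pooled p̂ = (523+713)/(863+1116) = 1236/1979 = 0.624558.
SE = √(p̂(1−p̂)(1/n₁+1/n₂)) = √(0.624558·0.375442·0.00205481) = √(0.000481822) = 0.021950.
z = (0.606025 − 0.638889)/0.021950 = -0.032864/0.021950 = -1.4972.
p-value = P(Z < -1.497) ≈ 0.0672.

z = -1.4972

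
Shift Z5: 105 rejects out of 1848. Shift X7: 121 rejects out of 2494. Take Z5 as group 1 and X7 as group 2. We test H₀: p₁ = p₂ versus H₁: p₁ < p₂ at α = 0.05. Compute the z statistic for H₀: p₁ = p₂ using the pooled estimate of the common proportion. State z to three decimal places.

z = 1.218

p̂₁ = 105/1848 = 0.056818, p̂₂ = 121/2494 = 0.048516.
Pooled p̂ = (105+121)/(1848+2494) = 226/4342 = 0.052050.
SE = √(0.0493406 × 0.000942088) = 0.006818.
z = (0.056818 − 0.048516)/0.006818 = 0.008302/0.006818 = 1.218.
p-value = P(Z < 1.218) ≈ 0.8883; since p > α = 0.05, fail to reject H₀.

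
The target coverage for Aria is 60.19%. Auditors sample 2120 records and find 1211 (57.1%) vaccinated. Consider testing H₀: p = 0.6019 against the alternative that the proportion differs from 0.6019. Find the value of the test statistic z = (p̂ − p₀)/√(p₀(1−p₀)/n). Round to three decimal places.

z = -2.885

p̂ = 1211/2120 ≈ 0.57123.
SE = √(p₀(1−p₀)/n) = √(0.23962/2120) = 0.01063.
z = (0.57123 − 0.6019)/0.01063 = -0.03067/0.01063 = -2.885.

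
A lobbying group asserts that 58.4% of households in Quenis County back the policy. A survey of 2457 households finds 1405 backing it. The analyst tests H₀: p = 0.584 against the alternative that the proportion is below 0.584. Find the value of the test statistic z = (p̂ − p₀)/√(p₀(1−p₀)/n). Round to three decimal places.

p̂ = 1405/2457 = 0.57184.
SE = √(p₀(1−p₀)/n) = √(0.24294/2457) = 0.00994.
z = (0.57184 − 0.584)/0.00994 = -0.01216/0.00994 = -1.223.
p-value = P(Z < -1.223) ≈ 0.1106.

z = -1.223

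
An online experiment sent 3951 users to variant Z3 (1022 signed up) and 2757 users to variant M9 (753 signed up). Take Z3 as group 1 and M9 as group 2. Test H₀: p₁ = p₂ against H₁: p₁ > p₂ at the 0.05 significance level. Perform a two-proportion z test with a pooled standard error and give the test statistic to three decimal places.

p̂₁ = 1022/3951 = 0.25867, p̂₂ = 753/2757 = 0.27312.
Pooled p̂ = (1022+753)/(3951+2757) = 1775/6708 = 0.26461.
SE = √(0.194591 × 0.000615814) = 0.01095.
z = (0.25867 − 0.27312)/0.01095 = -0.01445/0.01095 = -1.320.
p-value = P(Z > -1.320) ≈ 0.9067, so at α = 0.05 we fail to reject H₀.

z = -1.320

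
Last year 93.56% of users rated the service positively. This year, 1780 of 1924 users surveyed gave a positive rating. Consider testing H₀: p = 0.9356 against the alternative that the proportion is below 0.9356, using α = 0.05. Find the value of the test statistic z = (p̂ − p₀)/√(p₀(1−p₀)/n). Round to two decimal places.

p̂ = 1780/1924 ≈ 0.925156.
Standard error under H₀: √(0.9356×0.0644/1924) = 0.005596.
z = (0.925156 − 0.9356)/0.005596 = -0.010444/0.005596 = -1.87.
p-value = P(Z < -1.866) ≈ 0.0310; since p < α = 0.05, reject H₀.

z = -1.87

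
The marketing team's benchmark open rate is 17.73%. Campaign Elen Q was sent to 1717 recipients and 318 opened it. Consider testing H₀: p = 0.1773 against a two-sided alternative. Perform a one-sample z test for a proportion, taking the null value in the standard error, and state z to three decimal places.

p̂ = 318/1717 ≈ 0.18521.
SE = √(p₀(1−p₀)/n) = √(0.14586/1717) = 0.00922.
z = (0.18521 − 0.1773)/0.00922 = 0.00791/0.00922 = 0.858.

z = 0.858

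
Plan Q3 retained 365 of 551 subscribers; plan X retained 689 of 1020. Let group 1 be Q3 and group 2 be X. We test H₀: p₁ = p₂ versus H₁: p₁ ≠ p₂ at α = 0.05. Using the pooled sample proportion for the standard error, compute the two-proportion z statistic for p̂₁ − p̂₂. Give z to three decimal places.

z = -0.526

p̂₁ = 365/551 ≈ 0.66243, p̂₂ = 689/1020 ≈ 0.67549.
Pooled p̂ = (365+689)/(551+1020) = 1054/1571 = 0.67091.
SE = √(p̂(1−p̂)(1/n₁+1/n₂)) = √(0.67091·0.32909·0.00279527) = √(0.000617168) = 0.02484.
z = (0.66243 − 0.67549)/0.02484 = -0.01306/0.02484 = -0.526.
p-value = 2·P(Z > 0.526) ≈ 0.5991, so at α = 0.05 we fail to reject H₀.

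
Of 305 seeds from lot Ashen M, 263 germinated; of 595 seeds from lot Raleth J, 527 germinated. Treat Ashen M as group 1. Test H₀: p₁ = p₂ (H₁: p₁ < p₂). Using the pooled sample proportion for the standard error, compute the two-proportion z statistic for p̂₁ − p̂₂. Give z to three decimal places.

z = -1.015

p̂₁ = 263/305 ≈ 0.86230, p̂₂ = 527/595 ≈ 0.88571.
Pooled p̂ = (263+527)/(305+595) = 790/900 = 0.87778.
SE = √(p̂(1−p̂)(1/n₁+1/n₂)) = √(0.87778·0.12222·0.00495936) = √(0.00053206) = 0.02307.
z = (0.86230 − 0.88571)/0.02307 = -0.02341/0.02307 = -1.015.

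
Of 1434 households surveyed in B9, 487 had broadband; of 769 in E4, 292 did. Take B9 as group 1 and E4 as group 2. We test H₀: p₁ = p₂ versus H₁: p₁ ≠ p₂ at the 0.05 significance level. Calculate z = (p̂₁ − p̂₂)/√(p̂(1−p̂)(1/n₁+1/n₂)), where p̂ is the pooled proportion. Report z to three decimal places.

z = -1.877

p̂₁ = 487/1434 ≈ 0.339609, p̂₂ = 292/769 ≈ 0.379714.
Pooled p̂ = (487+292)/(1434+769) = 779/2203 = 0.353609.
SE = √(0.22857 × 0.00199774) = 0.021369.
z = (0.339609 − 0.379714)/0.021369 = -0.040105/0.021369 = -1.877.
Two-sided p-value ≈ 2·Φ(−1.877) = 0.0605. With α = 0.05, fail to reject H₀.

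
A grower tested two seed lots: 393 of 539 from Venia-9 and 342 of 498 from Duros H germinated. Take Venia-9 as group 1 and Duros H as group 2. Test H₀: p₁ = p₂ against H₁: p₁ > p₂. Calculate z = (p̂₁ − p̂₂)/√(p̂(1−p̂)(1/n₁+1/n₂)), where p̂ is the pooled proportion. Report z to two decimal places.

z = 1.50

p̂₁ = 393/539 ≈ 0.7291, p̂₂ = 342/498 ≈ 0.6867.
Pooled p̂ = (393+342)/(539+498) = 735/1037 = 0.7088.
SE = √(p̂(1−p̂)(1/n₁+1/n₂)) = √(0.7088·0.2912·0.00386332) = √(0.000797439) = 0.0282.
z = (0.7291 − 0.6867)/0.0282 = 0.0424/0.0282 = 1.50.
p-value = P(Z > 1.501) ≈ 0.0667.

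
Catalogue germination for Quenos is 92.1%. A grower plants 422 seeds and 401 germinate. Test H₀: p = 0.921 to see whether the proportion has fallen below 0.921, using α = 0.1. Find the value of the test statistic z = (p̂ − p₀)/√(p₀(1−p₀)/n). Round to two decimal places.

p̂ = 401/422 = 0.9502.
SE = √(p₀(1−p₀)/n) = √(0.072759/422) = 0.0131.
z = (0.9502 − 0.921)/0.0131 = 0.0292/0.0131 = 2.23.
p-value = P(Z < 2.227) ≈ 0.9870. With α = 0.1, fail to reject H₀.

z = 2.23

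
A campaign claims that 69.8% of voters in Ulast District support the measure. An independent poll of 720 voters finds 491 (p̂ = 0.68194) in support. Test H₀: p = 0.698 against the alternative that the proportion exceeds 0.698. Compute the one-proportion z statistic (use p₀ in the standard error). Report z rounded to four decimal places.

z = -0.9383

p̂ = 491/720 = 0.681944.
Standard error under H₀: √(0.698×0.302/720) = 0.017111.
z = (0.681944 − 0.698)/0.017111 = -0.016056/0.017111 = -0.9383.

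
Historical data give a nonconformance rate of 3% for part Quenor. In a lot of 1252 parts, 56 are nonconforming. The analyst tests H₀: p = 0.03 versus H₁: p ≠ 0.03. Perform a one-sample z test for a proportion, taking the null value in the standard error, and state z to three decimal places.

p̂ = 56/1252 = 0.044728.
SE = √(p₀(1−p₀)/n) = √(0.0291/1252) = 0.004821.
z = (0.044728 − 0.03)/0.004821 = 0.014728/0.004821 = 3.055.
p-value = 2·P(Z > 3.055) ≈ 0.0023.

z = 3.055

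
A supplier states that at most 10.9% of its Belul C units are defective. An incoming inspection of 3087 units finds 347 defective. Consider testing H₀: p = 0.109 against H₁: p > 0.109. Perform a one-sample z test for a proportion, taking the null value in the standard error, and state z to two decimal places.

z = 0.61

p̂ = 347/3087 ≈ 0.1124.
SE = √(p₀(1−p₀)/n) = √(0.097119/3087) = 0.0056.
z = (0.1124 − 0.109)/0.0056 = 0.0034/0.0056 = 0.61.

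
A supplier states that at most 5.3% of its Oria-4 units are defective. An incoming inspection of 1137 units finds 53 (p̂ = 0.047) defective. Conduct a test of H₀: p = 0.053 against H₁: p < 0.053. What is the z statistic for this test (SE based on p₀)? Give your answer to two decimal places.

p̂ = 53/1137 ≈ 0.04661.
Standard error under H₀: √(0.053×0.947/1137) = 0.00664.
z = (0.04661 − 0.053)/0.00664 = -0.00639/0.00664 = -0.96.

z = -0.96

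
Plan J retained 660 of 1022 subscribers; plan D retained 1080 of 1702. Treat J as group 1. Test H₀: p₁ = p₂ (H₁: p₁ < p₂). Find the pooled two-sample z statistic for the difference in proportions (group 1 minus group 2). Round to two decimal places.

p̂₁ = 660/1022 = 0.6458, p̂₂ = 1080/1702 = 0.6345.
Pooled p̂ = (660+1080)/(1022+1702) = 1740/2724 = 0.6388.
SE = √(p̂(1−p̂)(1/n₁+1/n₂)) = √(0.6388·0.3612·0.00156602) = √(0.000361349) = 0.0190.
z = (0.6458 − 0.6345)/0.0190 = 0.0113/0.0190 = 0.59.
p-value = P(Z < 0.592) ≈ 0.7229.

z = 0.59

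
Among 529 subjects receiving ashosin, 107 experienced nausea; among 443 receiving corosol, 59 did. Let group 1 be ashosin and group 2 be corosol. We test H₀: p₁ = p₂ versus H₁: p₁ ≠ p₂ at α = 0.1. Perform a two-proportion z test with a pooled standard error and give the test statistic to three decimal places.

p̂₁ = 107/529 = 0.202268, p̂₂ = 59/443 = 0.133183.
Pooled p̂ = (107+59)/(529+443) = 166/972 = 0.170782.
SE = √(0.141615 × 0.0041477) = 0.024236.
z = (0.202268 − 0.133183)/0.024236 = 0.069085/0.024236 = 2.851.
p-value = 2·P(Z > 2.851) ≈ 0.0044; since p < α = 0.1, reject H₀.

z = 2.851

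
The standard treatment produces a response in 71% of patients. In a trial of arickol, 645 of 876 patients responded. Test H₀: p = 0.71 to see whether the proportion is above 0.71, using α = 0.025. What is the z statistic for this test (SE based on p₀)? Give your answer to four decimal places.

z = 1.7155

p̂ = 645/876 = 0.736301.
SE = √(p₀(1−p₀)/n) = √(0.2059/876) = 0.015331.
z = (0.736301 − 0.71)/0.015331 = 0.026301/0.015331 = 1.7155.
p-value = P(Z > 1.716) ≈ 0.0431, so at α = 0.025 we fail to reject H₀.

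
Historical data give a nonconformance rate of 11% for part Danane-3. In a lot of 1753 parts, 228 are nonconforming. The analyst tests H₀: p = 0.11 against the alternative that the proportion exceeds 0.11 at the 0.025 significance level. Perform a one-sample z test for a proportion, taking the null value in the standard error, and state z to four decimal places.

p̂ = 228/1753 = 0.130063.
SE = √(p₀(1−p₀)/n) = √(0.0979/1753) = 0.007473.
z = (0.130063 − 0.11)/0.007473 = 0.020063/0.007473 = 2.6847.
p-value = P(Z > 2.685) ≈ 0.0036, so at α = 0.025 we reject H₀.

z = 2.6847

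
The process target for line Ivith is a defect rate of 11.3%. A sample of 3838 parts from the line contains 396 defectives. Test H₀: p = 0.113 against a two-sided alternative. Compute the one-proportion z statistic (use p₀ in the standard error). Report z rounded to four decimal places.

p̂ = 396/3838 = 0.10317874.
Standard error under H₀: √(0.113×0.887/3838) = 0.00511033.
z = (0.10317874 − 0.113)/0.00511033 = -0.00982126/0.00511033 = -1.9218.

z = -1.9218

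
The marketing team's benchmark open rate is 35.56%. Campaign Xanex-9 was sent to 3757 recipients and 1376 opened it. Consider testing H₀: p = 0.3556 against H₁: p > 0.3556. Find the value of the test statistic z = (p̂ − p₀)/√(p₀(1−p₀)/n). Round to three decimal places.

z = 1.364

p̂ = 1376/3757 ≈ 0.36625.
SE = √(p₀(1−p₀)/n) = √(0.22915/3757) = 0.00781.
z = (0.36625 − 0.3556)/0.00781 = 0.01065/0.00781 = 1.364.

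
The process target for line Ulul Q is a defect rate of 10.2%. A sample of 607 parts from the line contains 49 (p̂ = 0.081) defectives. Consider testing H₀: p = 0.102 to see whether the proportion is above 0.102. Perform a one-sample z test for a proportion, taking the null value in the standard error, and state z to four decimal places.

p̂ = 49/607 = 0.080725.
Under H₀, SE = √(0.102·0.898/607) = √(0.0001509) = 0.012284.
z = (0.080725 − 0.102)/0.012284 = -0.021275/0.012284 = -1.7319.
p-value = P(Z > -1.732) ≈ 0.9584.

z = -1.7319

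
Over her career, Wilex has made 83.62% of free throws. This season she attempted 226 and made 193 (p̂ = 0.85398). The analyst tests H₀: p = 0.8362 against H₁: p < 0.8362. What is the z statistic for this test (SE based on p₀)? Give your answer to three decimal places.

z = 0.722

p̂ = 193/226 = 0.85398.
SE = √(p₀(1−p₀)/n) = √(0.13697/226) = 0.02462.
z = (0.85398 − 0.8362)/0.02462 = 0.01778/0.02462 = 0.722.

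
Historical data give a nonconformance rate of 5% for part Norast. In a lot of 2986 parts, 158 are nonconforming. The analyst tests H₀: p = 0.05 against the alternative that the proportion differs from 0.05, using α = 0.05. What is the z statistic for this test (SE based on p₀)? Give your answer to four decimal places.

z = 0.7305

p̂ = 158/2986 = 0.0529136.
Standard error under H₀: √(0.05×0.95/2986) = 0.0039884.
z = (0.0529136 − 0.05)/0.0039884 = 0.0029136/0.0039884 = 0.7305.
p-value = 2·P(Z > 0.731) ≈ 0.4651, so at α = 0.05 we fail to reject H₀.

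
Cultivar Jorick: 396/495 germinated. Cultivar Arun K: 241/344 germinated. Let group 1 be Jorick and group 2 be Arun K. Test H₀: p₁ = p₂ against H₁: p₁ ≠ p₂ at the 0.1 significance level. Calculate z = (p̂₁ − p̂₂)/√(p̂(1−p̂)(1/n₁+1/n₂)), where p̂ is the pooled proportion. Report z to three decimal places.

z = 3.313

p̂₁ = 396/495 = 0.80000, p̂₂ = 241/344 = 0.70058.
Pooled p̂ = (396+241)/(495+344) = 637/839 = 0.75924.
SE = √(p̂(1−p̂)(1/n₁+1/n₂)) = √(0.75924·0.24076·0.00492718) = √(0.000900669) = 0.03001.
z = (0.80000 − 0.70058)/0.03001 = 0.09942/0.03001 = 3.313.
p-value = 2·P(Z > 3.313) ≈ 0.0009. With α = 0.1, reject H₀.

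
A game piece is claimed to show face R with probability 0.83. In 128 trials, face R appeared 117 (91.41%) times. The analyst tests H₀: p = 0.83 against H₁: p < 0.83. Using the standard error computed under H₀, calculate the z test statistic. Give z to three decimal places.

z = 2.532

p̂ = 117/128 = 0.91406.
Standard error under H₀: √(0.83×0.17/128) = 0.03320.
z = (0.91406 − 0.83)/0.03320 = 0.08406/0.03320 = 2.532.
p-value = P(Z < 2.532) ≈ 0.9943.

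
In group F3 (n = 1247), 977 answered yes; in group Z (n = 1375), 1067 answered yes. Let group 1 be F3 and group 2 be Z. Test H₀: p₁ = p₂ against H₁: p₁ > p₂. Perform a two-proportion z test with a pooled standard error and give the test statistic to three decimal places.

p̂₁ = 977/1247 = 0.78348, p̂₂ = 1067/1375 = 0.77600.
Pooled p̂ = (977+1067)/(1247+1375) = 2044/2622 = 0.77956.
SE = √(0.171848 × 0.0015292) = 0.01621.
z = (0.78348 − 0.77600)/0.01621 = 0.00748/0.01621 = 0.461.

z = 0.461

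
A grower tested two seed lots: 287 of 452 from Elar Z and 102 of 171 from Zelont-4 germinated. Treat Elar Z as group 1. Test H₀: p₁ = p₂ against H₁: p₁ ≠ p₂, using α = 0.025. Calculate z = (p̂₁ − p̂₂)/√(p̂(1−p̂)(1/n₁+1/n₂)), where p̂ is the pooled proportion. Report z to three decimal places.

p̂₁ = 287/452 = 0.63496, p̂₂ = 102/171 = 0.59649.
Pooled p̂ = (287+102)/(452+171) = 389/623 = 0.62440.
SE = √(p̂(1−p̂)(1/n₁+1/n₂)) = √(0.62440·0.37560·0.00806034) = √(0.00189035) = 0.04348.
z = (0.63496 − 0.59649)/0.04348 = 0.03847/0.04348 = 0.885.
Two-sided p-value ≈ 2·Φ(−0.885) = 0.3763, so at α = 0.025 we fail to reject H₀.

z = 0.885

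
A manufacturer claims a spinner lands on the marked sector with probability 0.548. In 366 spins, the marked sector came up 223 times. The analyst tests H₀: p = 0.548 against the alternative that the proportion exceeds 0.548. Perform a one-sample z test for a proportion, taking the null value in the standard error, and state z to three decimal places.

z = 2.356

p̂ = 223/366 = 0.60929.
Under H₀, SE = √(0.548·0.452/366) = √(0.000676765) = 0.02601.
z = (0.60929 − 0.548)/0.02601 = 0.06129/0.02601 = 2.356.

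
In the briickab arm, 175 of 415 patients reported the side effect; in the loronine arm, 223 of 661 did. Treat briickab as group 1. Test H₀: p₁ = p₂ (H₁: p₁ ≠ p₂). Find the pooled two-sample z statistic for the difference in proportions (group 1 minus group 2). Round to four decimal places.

p̂₁ = 175/415 ≈ 0.421687, p̂₂ = 223/661 ≈ 0.337368.
Pooled p̂ = (175+223)/(415+661) = 398/1076 = 0.369888.
SE = √(p̂(1−p̂)(1/n₁+1/n₂)) = √(0.369888·0.630112·0.0039225) = √(0.00091422) = 0.030236.
z = (0.421687 − 0.337368)/0.030236 = 0.084319/0.030236 = 2.7887.
Two-sided p-value ≈ 2·Φ(−2.789) = 0.0053.

z = 2.7887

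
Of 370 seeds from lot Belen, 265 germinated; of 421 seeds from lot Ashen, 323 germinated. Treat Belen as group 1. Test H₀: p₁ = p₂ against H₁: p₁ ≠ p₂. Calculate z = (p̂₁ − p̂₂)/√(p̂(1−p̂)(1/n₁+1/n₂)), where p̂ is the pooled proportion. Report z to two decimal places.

p̂₁ = 265/370 = 0.7162, p̂₂ = 323/421 = 0.7672.
Pooled p̂ = (265+323)/(370+421) = 588/791 = 0.7434.
SE = √(0.190775 × 0.005078) = 0.0311.
z = (0.7162 − 0.7672)/0.0311 = -0.0510/0.0311 = -1.64.
Two-sided p-value ≈ 2·Φ(−1.639) = 0.1013.

z = -1.64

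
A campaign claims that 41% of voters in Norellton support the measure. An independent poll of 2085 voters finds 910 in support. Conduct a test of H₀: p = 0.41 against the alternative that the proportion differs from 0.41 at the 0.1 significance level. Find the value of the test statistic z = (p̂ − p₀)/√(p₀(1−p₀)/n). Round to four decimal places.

z = 2.4557

p̂ = 910/2085 = 0.4364508.
Under H₀, SE = √(0.41·0.59/2085) = √(0.000116019) = 0.0107712.
z = (0.4364508 − 0.41)/0.0107712 = 0.0264508/0.0107712 = 2.4557.
p-value = 2·P(Z > 2.456) ≈ 0.0141. With α = 0.1, reject H₀.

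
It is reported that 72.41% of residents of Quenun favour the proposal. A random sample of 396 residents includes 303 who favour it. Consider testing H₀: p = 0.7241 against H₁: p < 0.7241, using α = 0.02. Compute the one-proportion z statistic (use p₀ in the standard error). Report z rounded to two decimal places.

z = 1.83

p̂ = 303/396 ≈ 0.7652.
Standard error under H₀: √(0.7241×0.2759/396) = 0.0225.
z = (0.7652 − 0.7241)/0.0225 = 0.0411/0.0225 = 1.83.
p-value = P(Z < 1.828) ≈ 0.9662. With α = 0.02, fail to reject H₀.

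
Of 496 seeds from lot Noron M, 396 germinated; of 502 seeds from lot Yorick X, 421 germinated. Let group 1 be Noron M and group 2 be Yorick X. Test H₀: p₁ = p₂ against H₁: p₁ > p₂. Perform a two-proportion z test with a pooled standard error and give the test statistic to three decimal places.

z = -1.650

p̂₁ = 396/496 ≈ 0.798387, p̂₂ = 421/502 ≈ 0.838645.
Pooled p̂ = (396+421)/(496+502) = 817/998 = 0.818637.
SE = √(0.14847 × 0.00400816) = 0.024395.
z = (0.798387 − 0.838645)/0.024395 = -0.040258/0.024395 = -1.650.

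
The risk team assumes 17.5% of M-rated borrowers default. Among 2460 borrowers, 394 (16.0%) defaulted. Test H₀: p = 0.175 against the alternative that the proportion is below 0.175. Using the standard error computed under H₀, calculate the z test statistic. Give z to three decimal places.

z = -1.937

p̂ = 394/2460 = 0.16016.
Under H₀, SE = √(0.175·0.825/2460) = √(5.8689e-05) = 0.00766.
z = (0.16016 − 0.175)/0.00766 = -0.01484/0.00766 = -1.937.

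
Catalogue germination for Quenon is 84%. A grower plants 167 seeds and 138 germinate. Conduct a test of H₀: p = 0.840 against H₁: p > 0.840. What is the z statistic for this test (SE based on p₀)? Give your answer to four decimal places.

p̂ = 138/167 ≈ 0.826347.
Under H₀, SE = √(0.84·0.16/167) = √(0.00080479) = 0.028369.
z = (0.826347 − 0.84)/0.028369 = -0.013653/0.028369 = -0.4813.
p-value = P(Z > -0.481) ≈ 0.6848.

z = -0.4813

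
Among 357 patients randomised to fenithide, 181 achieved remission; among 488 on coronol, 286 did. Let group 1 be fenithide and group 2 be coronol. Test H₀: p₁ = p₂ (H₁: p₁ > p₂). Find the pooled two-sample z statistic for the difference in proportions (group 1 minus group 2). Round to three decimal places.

p̂₁ = 181/357 = 0.50700, p̂₂ = 286/488 = 0.58607.
Pooled p̂ = (181+286)/(357+488) = 467/845 = 0.55266.
SE = √(0.247227 × 0.0048503) = 0.03463.
z = (0.50700 − 0.58607)/0.03463 = -0.07907/0.03463 = -2.283.
p-value = P(Z > -2.283) ≈ 0.9888.

z = -2.283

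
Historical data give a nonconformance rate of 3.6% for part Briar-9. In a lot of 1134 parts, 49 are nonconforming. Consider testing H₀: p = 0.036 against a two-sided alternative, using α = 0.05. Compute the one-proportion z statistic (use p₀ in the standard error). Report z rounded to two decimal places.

z = 1.30

p̂ = 49/1134 = 0.04321.
Under H₀, SE = √(0.036·0.964/1134) = √(3.06032e-05) = 0.00553.
z = (0.04321 − 0.036)/0.00553 = 0.00721/0.00553 = 1.30.
p-value = 2·P(Z > 1.303) ≈ 0.1925, so at α = 0.05 we fail to reject H₀.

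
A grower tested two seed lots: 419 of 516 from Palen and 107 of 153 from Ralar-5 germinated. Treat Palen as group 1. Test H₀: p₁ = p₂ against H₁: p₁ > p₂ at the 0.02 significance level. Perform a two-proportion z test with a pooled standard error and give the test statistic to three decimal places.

z = 2.986

p̂₁ = 419/516 = 0.812016, p̂₂ = 107/153 = 0.699346.
Pooled p̂ = (419+107)/(516+153) = 526/669 = 0.786248.
SE = √(0.168062 × 0.00847393) = 0.037738.
z = (0.812016 − 0.699346)/0.037738 = 0.112670/0.037738 = 2.986.
p-value = P(Z > 2.986) ≈ 0.0014, so at α = 0.02 we reject H₀.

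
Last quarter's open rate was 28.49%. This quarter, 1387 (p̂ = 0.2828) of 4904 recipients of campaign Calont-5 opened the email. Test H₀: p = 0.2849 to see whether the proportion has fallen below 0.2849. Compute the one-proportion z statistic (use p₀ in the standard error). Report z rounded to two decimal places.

z = -0.32

p̂ = 1387/4904 = 0.28283.
Standard error under H₀: √(0.2849×0.7151/4904) = 0.00645.
z = (0.28283 − 0.2849)/0.00645 = -0.00207/0.00645 = -0.32.
p-value = P(Z < -0.321) ≈ 0.3741.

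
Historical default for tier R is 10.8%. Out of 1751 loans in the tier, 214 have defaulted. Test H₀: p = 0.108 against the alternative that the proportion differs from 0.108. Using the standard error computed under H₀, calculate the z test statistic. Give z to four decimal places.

z = 1.9166

p̂ = 214/1751 ≈ 0.1222159.
Under H₀, SE = √(0.108·0.892/1751) = √(5.50177e-05) = 0.0074174.
z = (0.1222159 − 0.108)/0.0074174 = 0.0142159/0.0074174 = 1.9166.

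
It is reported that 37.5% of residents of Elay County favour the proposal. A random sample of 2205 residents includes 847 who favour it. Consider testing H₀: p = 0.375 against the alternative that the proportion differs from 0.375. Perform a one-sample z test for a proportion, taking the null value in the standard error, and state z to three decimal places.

p̂ = 847/2205 = 0.384127.
SE = √(p₀(1−p₀)/n) = √(0.23438/2205) = 0.010310.
z = (0.384127 − 0.375)/0.010310 = 0.009127/0.010310 = 0.885.
p-value = 2·P(Z > 0.885) ≈ 0.3760.

z = 0.885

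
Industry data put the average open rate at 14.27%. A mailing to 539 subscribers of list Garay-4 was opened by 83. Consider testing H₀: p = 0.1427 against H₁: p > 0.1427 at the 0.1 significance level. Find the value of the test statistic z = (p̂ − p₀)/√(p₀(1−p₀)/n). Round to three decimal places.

z = 0.749

p̂ = 83/539 = 0.15399.
SE = √(p₀(1−p₀)/n) = √(0.12234/539) = 0.01507.
z = (0.15399 − 0.1427)/0.01507 = 0.01129/0.01507 = 0.749.
p-value = P(Z > 0.749) ≈ 0.2268; since p > α = 0.1, fail to reject H₀.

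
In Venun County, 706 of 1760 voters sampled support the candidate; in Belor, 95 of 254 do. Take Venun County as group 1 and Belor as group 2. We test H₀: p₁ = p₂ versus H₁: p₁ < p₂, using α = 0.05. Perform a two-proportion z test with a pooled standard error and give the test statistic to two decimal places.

z = 0.83

p̂₁ = 706/1760 ≈ 0.40114, p̂₂ = 95/254 ≈ 0.37402.
Pooled p̂ = (706+95)/(1760+254) = 801/2014 = 0.39772.
SE = √(0.239538 × 0.00450519) = 0.03285.
z = (0.40114 − 0.37402)/0.03285 = 0.02712/0.03285 = 0.83.
p-value = P(Z < 0.826) ≈ 0.7955, so at α = 0.05 we fail to reject H₀.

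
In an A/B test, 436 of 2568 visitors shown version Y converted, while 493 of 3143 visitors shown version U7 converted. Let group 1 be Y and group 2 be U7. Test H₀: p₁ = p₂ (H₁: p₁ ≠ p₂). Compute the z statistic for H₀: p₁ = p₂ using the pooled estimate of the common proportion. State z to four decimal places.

z = 1.3166

p̂₁ = 436/2568 = 0.169782, p̂₂ = 493/3143 = 0.156857.
Pooled p̂ = (436+493)/(2568+3143) = 929/5711 = 0.162669.
SE = √(0.136207 × 0.000707575) = 0.009817.
z = (0.169782 − 0.156857)/0.009817 = 0.012925/0.009817 = 1.3166.
p-value = 2·P(Z > 1.317) ≈ 0.1880.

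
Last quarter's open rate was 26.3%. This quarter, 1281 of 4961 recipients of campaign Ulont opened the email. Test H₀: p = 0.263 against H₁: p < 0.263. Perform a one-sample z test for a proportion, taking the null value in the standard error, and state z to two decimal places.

p̂ = 1281/4961 = 0.25821.
Under H₀, SE = √(0.263·0.737/4961) = √(3.9071e-05) = 0.00625.
z = (0.25821 − 0.263)/0.00625 = -0.00479/0.00625 = -0.77.

z = -0.77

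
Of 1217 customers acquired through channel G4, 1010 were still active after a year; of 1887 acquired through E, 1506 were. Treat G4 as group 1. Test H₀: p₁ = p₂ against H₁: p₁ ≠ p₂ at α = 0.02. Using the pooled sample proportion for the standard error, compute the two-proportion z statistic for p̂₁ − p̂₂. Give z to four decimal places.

p̂₁ = 1010/1217 = 0.8299096, p̂₂ = 1506/1887 = 0.7980922.
Pooled p̂ = (1010+1506)/(1217+1887) = 2516/3104 = 0.8105670.
SE = √(0.153548 × 0.00135163) = 0.0144063.
z = (0.8299096 − 0.7980922)/0.0144063 = 0.0318174/0.0144063 = 2.2086.
Two-sided p-value ≈ 2·Φ(−2.209) = 0.0272, so at α = 0.02 we fail to reject H₀.

z = 2.2086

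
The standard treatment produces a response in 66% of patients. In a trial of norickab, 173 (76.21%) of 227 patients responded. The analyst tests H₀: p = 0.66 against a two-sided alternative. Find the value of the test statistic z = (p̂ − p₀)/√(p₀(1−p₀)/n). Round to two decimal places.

p̂ = 173/227 = 0.7621.
Under H₀, SE = √(0.66·0.34/227) = √(0.000988546) = 0.0314.
z = (0.7621 − 0.66)/0.0314 = 0.1021/0.0314 = 3.25.
Two-sided p-value ≈ 2·Φ(−3.248) = 0.0012.

z = 3.25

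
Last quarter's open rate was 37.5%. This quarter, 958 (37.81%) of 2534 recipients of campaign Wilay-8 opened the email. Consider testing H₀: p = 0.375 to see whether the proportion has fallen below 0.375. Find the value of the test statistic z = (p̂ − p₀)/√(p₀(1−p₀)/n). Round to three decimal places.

p̂ = 958/2534 ≈ 0.37806.
Standard error under H₀: √(0.375×0.625/2534) = 0.00962.
z = (0.37806 − 0.375)/0.00962 = 0.00306/0.00962 = 0.318.

z = 0.318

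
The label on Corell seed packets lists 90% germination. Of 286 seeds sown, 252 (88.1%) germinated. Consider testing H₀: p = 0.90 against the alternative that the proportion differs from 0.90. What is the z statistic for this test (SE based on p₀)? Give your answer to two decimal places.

p̂ = 252/286 = 0.88112.
Under H₀, SE = √(0.9·0.1/286) = √(0.000314685) = 0.01774.
z = (0.88112 − 0.9)/0.01774 = -0.01888/0.01774 = -1.06.

z = -1.06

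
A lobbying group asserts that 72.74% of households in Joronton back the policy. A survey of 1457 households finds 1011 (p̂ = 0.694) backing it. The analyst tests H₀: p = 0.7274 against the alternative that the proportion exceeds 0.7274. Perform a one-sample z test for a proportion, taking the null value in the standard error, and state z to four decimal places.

z = -2.8723

p̂ = 1011/1457 ≈ 0.693892.
Under H₀, SE = √(0.7274·0.2726/1457) = √(0.000136094) = 0.011666.
z = (0.693892 − 0.7274)/0.011666 = -0.033508/0.011666 = -2.8723.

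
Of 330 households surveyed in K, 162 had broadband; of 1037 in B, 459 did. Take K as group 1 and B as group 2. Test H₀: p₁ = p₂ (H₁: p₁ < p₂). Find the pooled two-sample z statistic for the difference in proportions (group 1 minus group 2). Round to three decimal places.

z = 1.534

p̂₁ = 162/330 ≈ 0.49091, p̂₂ = 459/1037 ≈ 0.44262.
Pooled p̂ = (162+459)/(330+1037) = 621/1367 = 0.45428.
SE = √(0.24791 × 0.00399462) = 0.03147.
z = (0.49091 − 0.44262)/0.03147 = 0.04829/0.03147 = 1.534.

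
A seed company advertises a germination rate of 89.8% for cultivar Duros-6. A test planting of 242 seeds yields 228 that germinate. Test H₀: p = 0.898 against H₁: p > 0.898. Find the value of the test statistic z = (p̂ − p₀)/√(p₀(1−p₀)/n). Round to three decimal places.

z = 2.269

p̂ = 228/242 = 0.942149.
Under H₀, SE = √(0.898·0.102/242) = √(0.000378496) = 0.019455.
z = (0.942149 − 0.898)/0.019455 = 0.044149/0.019455 = 2.269.
p-value = P(Z > 2.269) ≈ 0.0116.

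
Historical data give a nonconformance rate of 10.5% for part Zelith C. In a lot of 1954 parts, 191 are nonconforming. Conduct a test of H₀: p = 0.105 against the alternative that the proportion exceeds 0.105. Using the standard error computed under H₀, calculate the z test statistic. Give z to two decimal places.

z = -1.05

p̂ = 191/1954 = 0.09775.
SE = √(p₀(1−p₀)/n) = √(0.093975/1954) = 0.00693.
z = (0.09775 − 0.105)/0.00693 = -0.00725/0.00693 = -1.05.
p-value = P(Z > -1.046) ≈ 0.8521.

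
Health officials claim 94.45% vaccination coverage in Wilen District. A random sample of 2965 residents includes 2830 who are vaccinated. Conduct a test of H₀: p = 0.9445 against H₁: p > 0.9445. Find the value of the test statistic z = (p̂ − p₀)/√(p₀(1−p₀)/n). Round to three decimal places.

z = 2.371

p̂ = 2830/2965 = 0.954469.
SE = √(p₀(1−p₀)/n) = √(0.05242/2965) = 0.004205.
z = (0.954469 − 0.9445)/0.004205 = 0.009969/0.004205 = 2.371.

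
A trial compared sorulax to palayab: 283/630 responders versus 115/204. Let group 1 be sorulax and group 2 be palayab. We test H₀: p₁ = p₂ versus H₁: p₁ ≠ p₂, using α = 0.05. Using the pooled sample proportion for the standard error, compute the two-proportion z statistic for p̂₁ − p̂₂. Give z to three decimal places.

p̂₁ = 283/630 ≈ 0.44921, p̂₂ = 115/204 ≈ 0.56373.
Pooled p̂ = (283+115)/(630+204) = 398/834 = 0.47722.
SE = √(0.249481 × 0.00648926) = 0.04024.
z = (0.44921 − 0.56373)/0.04024 = -0.11452/0.04024 = -2.846.
Two-sided p-value ≈ 2·Φ(−2.846) = 0.0044. With α = 0.05, reject H₀.

z = -2.846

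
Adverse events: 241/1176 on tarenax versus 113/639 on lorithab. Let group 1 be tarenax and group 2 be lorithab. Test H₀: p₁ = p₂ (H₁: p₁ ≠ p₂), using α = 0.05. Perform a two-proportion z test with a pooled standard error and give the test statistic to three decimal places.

p̂₁ = 241/1176 = 0.20493, p̂₂ = 113/639 = 0.17684.
Pooled p̂ = (241+113)/(1176+639) = 354/1815 = 0.19504.
SE = √(0.157 × 0.00241529) = 0.01947.
z = (0.20493 − 0.17684)/0.01947 = 0.02809/0.01947 = 1.443.
p-value = 2·P(Z > 1.443) ≈ 0.1491; since p > α = 0.05, fail to reject H₀.

z = 1.443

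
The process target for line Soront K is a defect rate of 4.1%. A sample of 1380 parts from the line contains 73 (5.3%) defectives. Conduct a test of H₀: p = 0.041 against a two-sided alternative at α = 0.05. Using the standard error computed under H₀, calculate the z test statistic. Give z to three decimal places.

p̂ = 73/1380 ≈ 0.052899.
Under H₀, SE = √(0.041·0.959/1380) = √(2.8492e-05) = 0.005338.
z = (0.052899 − 0.041)/0.005338 = 0.011899/0.005338 = 2.229.
Two-sided p-value ≈ 2·Φ(−2.229) = 0.0258; since p < α = 0.05, reject H₀.

z = 2.229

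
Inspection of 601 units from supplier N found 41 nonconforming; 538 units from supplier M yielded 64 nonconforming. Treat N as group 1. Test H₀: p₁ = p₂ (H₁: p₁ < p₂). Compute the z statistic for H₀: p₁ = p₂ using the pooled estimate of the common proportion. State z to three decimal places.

z = -2.955

p̂₁ = 41/601 = 0.06822, p̂₂ = 64/538 = 0.11896.
Pooled p̂ = (41+64)/(601+538) = 105/1139 = 0.09219.
SE = √(p̂(1−p̂)(1/n₁+1/n₂)) = √(0.09219·0.90781·0.00352263) = √(0.000294801) = 0.01717.
z = (0.06822 − 0.11896)/0.01717 = -0.05074/0.01717 = -2.955.
p-value = P(Z < -2.955) ≈ 0.0016.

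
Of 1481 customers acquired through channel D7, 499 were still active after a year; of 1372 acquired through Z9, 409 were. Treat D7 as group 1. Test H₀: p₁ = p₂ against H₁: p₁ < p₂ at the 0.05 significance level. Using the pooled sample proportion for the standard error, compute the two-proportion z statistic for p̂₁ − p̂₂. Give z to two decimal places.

z = 2.22

p̂₁ = 499/1481 = 0.3369, p̂₂ = 409/1372 = 0.2981.
Pooled p̂ = (499+409)/(1481+1372) = 908/2853 = 0.3183.
SE = √(0.216971 × 0.00140408) = 0.0175.
z = (0.3369 − 0.2981)/0.0175 = 0.0388/0.0175 = 2.22.
p-value = P(Z < 2.225) ≈ 0.9869. With α = 0.05, fail to reject H₀.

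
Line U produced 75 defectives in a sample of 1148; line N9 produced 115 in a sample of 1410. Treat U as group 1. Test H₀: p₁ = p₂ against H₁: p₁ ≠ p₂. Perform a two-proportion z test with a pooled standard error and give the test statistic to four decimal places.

z = -1.5569

p̂₁ = 75/1148 ≈ 0.065331, p̂₂ = 115/1410 ≈ 0.081560.
Pooled p̂ = (75+115)/(1148+1410) = 190/2558 = 0.074277.
SE = √(p̂(1−p̂)(1/n₁+1/n₂)) = √(0.074277·0.925723·0.0015803) = √(0.000108661) = 0.010424.
z = (0.065331 − 0.081560)/0.010424 = -0.016229/0.010424 = -1.5569.
Two-sided p-value ≈ 2·Φ(−1.557) = 0.1195.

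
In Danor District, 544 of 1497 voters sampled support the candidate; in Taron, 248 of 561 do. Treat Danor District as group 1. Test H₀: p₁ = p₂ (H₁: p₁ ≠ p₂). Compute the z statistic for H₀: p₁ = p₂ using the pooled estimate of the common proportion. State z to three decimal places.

p̂₁ = 544/1497 ≈ 0.36339, p̂₂ = 248/561 ≈ 0.44207.
Pooled p̂ = (544+248)/(1497+561) = 792/2058 = 0.38484.
SE = √(0.236738 × 0.00245053) = 0.02409.
z = (0.36339 − 0.44207)/0.02409 = -0.07868/0.02409 = -3.266.
p-value = 2·P(Z > 3.266) ≈ 0.0011.

z = -3.266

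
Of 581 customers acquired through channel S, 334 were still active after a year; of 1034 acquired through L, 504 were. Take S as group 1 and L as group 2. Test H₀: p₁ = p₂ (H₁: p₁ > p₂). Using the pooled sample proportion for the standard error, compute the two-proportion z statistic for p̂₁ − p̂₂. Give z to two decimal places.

z = 3.38

p̂₁ = 334/581 ≈ 0.5749, p̂₂ = 504/1034 ≈ 0.4874.
Pooled p̂ = (334+504)/(581+1034) = 838/1615 = 0.5189.
SE = √(0.249643 × 0.00268829) = 0.0259.
z = (0.5749 − 0.4874)/0.0259 = 0.0875/0.0259 = 3.38.
p-value = P(Z > 3.375) ≈ 0.0004.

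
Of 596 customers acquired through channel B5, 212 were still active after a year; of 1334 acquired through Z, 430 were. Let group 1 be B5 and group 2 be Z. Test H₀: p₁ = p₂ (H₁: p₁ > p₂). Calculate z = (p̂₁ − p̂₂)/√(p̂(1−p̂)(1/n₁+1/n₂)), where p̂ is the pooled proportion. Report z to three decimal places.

p̂₁ = 212/596 ≈ 0.35570, p̂₂ = 430/1334 ≈ 0.32234.
Pooled p̂ = (212+430)/(596+1334) = 642/1930 = 0.33264.
SE = √(0.221991 × 0.00242748) = 0.02321.
z = (0.35570 − 0.32234)/0.02321 = 0.03336/0.02321 = 1.437.

z = 1.437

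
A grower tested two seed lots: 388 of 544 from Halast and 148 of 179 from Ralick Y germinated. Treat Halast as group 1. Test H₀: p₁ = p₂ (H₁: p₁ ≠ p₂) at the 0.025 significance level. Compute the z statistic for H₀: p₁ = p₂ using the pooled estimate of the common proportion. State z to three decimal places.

z = -3.010

p̂₁ = 388/544 = 0.71324, p̂₂ = 148/179 = 0.82682.
Pooled p̂ = (388+148)/(544+179) = 536/723 = 0.74136.
SE = √(0.191748 × 0.00742483) = 0.03773.
z = (0.71324 − 0.82682)/0.03773 = -0.11358/0.03773 = -3.010.
Two-sided p-value ≈ 2·Φ(−3.010) = 0.0026; since p < α = 0.025, reject H₀.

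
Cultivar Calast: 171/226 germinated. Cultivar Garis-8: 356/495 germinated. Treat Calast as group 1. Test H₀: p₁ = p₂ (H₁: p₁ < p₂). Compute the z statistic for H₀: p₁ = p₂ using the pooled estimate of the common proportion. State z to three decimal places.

p̂₁ = 171/226 ≈ 0.75664, p̂₂ = 356/495 ≈ 0.71919.
Pooled p̂ = (171+356)/(226+495) = 527/721 = 0.73093.
SE = √(0.196672 × 0.00644498) = 0.03560.
z = (0.75664 − 0.71919)/0.03560 = 0.03745/0.03560 = 1.052.
p-value = P(Z < 1.052) ≈ 0.8535.

z = 1.052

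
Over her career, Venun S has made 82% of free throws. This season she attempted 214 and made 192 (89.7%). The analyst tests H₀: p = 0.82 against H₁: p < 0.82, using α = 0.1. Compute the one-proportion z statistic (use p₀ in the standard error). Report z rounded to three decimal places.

p̂ = 192/214 = 0.897196.
Standard error under H₀: √(0.82×0.18/214) = 0.026263.
z = (0.897196 − 0.82)/0.026263 = 0.077196/0.026263 = 2.939.
p-value = P(Z < 2.939) ≈ 0.9984. With α = 0.1, fail to reject H₀.

z = 2.939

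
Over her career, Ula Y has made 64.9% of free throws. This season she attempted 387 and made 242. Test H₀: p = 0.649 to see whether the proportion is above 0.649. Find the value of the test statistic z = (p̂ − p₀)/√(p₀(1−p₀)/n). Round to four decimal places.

z = -0.9759

p̂ = 242/387 ≈ 0.625323.
Under H₀, SE = √(0.649·0.351/387) = √(0.000588628) = 0.024262.
z = (0.625323 − 0.649)/0.024262 = -0.023677/0.024262 = -0.9759.
p-value = P(Z > -0.976) ≈ 0.8354.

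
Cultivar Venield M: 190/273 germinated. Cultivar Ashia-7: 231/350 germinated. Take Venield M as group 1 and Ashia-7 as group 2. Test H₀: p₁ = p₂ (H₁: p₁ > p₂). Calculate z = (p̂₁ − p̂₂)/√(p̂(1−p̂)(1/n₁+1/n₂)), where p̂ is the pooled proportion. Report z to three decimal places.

p̂₁ = 190/273 ≈ 0.69597, p̂₂ = 231/350 ≈ 0.66000.
Pooled p̂ = (190+231)/(273+350) = 421/623 = 0.67576.
SE = √(p̂(1−p̂)(1/n₁+1/n₂)) = √(0.67576·0.32424·0.00652015) = √(0.00142861) = 0.03780.
z = (0.69597 − 0.66000)/0.03780 = 0.03597/0.03780 = 0.952.

z = 0.952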